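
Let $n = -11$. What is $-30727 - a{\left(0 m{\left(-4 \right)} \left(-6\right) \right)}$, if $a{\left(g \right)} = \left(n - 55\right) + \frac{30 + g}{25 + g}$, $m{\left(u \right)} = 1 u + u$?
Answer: $- \frac{153311}{5} \approx -30662.0$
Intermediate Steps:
$m{\left(u \right)} = 2 u$ ($m{\left(u \right)} = u + u = 2 u$)
$a{\left(g \right)} = -66 + \frac{30 + g}{25 + g}$ ($a{\left(g \right)} = \left(-11 - 55\right) + \frac{30 + g}{25 + g} = -66 + \frac{30 + g}{25 + g}$)
$-30727 - a{\left(0 m{\left(-4 \right)} \left(-6\right) \right)} = -30727 - \frac{5 \left(-324 - 13 \cdot 0 \cdot 2 \left(-4\right) \left(-6\right)\right)}{25 + 0 \cdot 2 \left(-4\right) \left(-6\right)} = -30727 - \frac{5 \left(-324 - 13 \cdot 0 \left(-8\right) \left(-6\right)\right)}{25 + 0 \left(-8\right) \left(-6\right)} = -30727 - \frac{5 \left(-324 - 13 \cdot 0 \left(-6\right)\right)}{25 + 0 \left(-6\right)} = -30727 - \frac{5 \left(-324 - 0\right)}{25 + 0} = -30727 - \frac{5 \left(-324 + 0\right)}{25} = -30727 - 5 \cdot \frac{1}{25} \left(-324\right) = -30727 - - \frac{324}{5} = -30727 + \frac{324}{5} = - \frac{153311}{5}$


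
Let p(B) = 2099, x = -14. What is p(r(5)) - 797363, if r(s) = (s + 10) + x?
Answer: -795264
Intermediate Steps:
r(s) = -4 + s (r(s) = (s + 10) - 14 = (10 + s) - 14 = -4 + s)
p(r(5)) - 797363 = 2099 - 797363 = -795264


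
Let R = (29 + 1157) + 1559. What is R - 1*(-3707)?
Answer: 6452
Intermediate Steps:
R = 2745 (R = 1186 + 1559 = 2745)
R - 1*(-3707) = 2745 - 1*(-3707) = 2745 + 3707 = 6452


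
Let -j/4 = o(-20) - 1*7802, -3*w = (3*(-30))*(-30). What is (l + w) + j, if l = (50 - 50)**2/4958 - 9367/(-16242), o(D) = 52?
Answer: 488893567/16242 ≈ 30101.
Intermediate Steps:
w = -900 (w = -3*(-30)*(-30)/3 = -(-30)*(-30) = -1/3*2700 = -900)
l = 9367/16242 (l = 0**2*(1/4958) - 9367*(-1/16242) = 0*(1/4958) + 9367/16242 = 0 + 9367/16242 = 9367/16242 ≈ 0.57671)
j = 31000 (j = -4*(52 - 1*7802) = -4*(52 - 7802) = -4*(-7750) = 31000)
(l + w) + j = (9367/16242 - 900) + 31000 = -14608433/16242 + 31000 = 488893567/16242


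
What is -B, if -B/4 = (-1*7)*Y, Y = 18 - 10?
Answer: -224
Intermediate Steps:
Y = 8
B = 224 (B = -4*(-1*7)*8 = -(-28)*8 = -4*(-56) = 224)
-B = -1*224 = -224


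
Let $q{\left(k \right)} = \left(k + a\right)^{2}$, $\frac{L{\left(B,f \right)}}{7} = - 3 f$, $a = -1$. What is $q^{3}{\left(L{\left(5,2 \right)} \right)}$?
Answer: $6321363049$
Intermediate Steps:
$L{\left(B,f \right)} = - 21 f$ ($L{\left(B,f \right)} = 7 \left(- 3 f\right) = - 21 f$)
$q{\left(k \right)} = \left(-1 + k\right)^{2}$ ($q{\left(k \right)} = \left(k - 1\right)^{2} = \left(-1 + k\right)^{2}$)
$q^{3}{\left(L{\left(5,2 \right)} \right)} = \left(\left(-1 - 42\right)^{2}\right)^{3} = \left(\left(-43\right)^{2}\right)^{3} = 1849^{3} = 6321363049$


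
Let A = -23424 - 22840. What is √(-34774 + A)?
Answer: I*√81038 ≈ 284.67*I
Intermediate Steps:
A = -46264
√(-34774 + A) = √(-34774 - 46264) = √(-81038) = I*√81038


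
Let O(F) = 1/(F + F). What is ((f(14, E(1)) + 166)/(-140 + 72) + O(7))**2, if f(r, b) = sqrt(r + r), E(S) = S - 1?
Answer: 318439/56644 + 282*sqrt(7)/2023 ≈ 5.9906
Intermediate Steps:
E(S) = -1 + S
f(r, b) = sqrt(2)*sqrt(r) (f(r, b) = sqrt(2*r) = sqrt(2)*sqrt(r))
O(F) = 1/(2*F)
((f(14, E(1)) + 166)/(-140 + 72) + O(7))**2 = ((sqrt(2)*sqrt(14) + 166)/(-140 + 72) + (1/2)/7)**2 = ((2*sqrt(7) + 166)/(-68) + (1/2)*(1/7))**2 = ((166 + 2*sqrt(7))*(-1/68) + 1/14)**2 = ((-83/34 - sqrt(7)/34) + 1/14)**2 = (-282/119 - sqrt(7)/34)**2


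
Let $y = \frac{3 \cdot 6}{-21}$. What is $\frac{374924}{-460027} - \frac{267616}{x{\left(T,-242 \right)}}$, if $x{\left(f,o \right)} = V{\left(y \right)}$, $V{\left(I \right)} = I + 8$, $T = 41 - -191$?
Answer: $- \frac{430896422812}{11500675} \approx -37467.0$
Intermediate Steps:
$T = 232$ ($T = 41 + 191 = 232$)
$y = - \frac{6}{7}$ ($y = 18 \left(- \frac{1}{21}\right) = - \frac{6}{7} \approx -0.85714$)
$V{\left(I \right)} = 8 + I$
$x{\left(f,o \right)} = \frac{50}{7}$ ($x{\left(f,o \right)} = 8 - \frac{6}{7} = \frac{50}{7}$)
$\frac{374924}{-460027} - \frac{267616}{x{\left(T,-242 \right)}} = \frac{374924}{-460027} - \frac{267616}{\frac{50}{7}} = 374924 \left(- \frac{1}{460027}\right) - \frac{936656}{25} = - \frac{374924}{460027} - \frac{936656}{25} = - \frac{430896422812}{11500675}$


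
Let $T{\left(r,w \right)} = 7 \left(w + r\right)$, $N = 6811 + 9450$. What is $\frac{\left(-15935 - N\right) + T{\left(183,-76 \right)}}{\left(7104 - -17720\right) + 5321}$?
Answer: $- \frac{31447}{30145} \approx -1.0432$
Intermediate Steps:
$N = 16261$
$T{\left(r,w \right)} = 7 r + 7 w$ ($T{\left(r,w \right)} = 7 \left(r + w\right) = 7 r + 7 w$)
$\frac{\left(-15935 - N\right) + T{\left(183,-76 \right)}}{\left(7104 - -17720\right) + 5321} = \frac{\left(-15935 - 16261\right) + \left(7 \cdot 183 + 7 \left(-76\right)\right)}{\left(7104 - -17720\right) + 5321} = \frac{\left(-15935 - 16261\right) + \left(1281 - 532\right)}{\left(7104 + 17720\right) + 5321} = \frac{-32196 + 749}{24824 + 5321} = - \frac{31447}{30145}$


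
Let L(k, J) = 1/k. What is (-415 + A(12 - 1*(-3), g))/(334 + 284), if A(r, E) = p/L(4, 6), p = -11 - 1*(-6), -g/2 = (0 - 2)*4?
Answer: -145/206 ≈ -0.70388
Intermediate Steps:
g = 16 (g = -2*(0 - 2)*4 = -(-4)*4 = -2*(-8) = 16)
p = -5 (p = -11 + 6 = -5)
A(r, E) = -20 (A(r, E) = -5/(1/4) = -5/1/4 = -5*4 = -20)
(-415 + A(12 - 1*(-3), g))/(334 + 284) = (-415 - 20)/(334 + 284) = -435/618 = -435*1/618 = -145/206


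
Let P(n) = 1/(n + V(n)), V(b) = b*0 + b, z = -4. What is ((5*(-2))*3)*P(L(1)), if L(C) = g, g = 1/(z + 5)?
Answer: -15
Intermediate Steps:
V(b) = b (V(b) = 0 + b = b)
g = 1 (g = 1/(-4 + 5) = 1/1 = 1)
L(C) = 1
P(n) = 1/(2*n) (P(n) = 1/(n + n) = 1/(2*n))
((5*(-2))*3)*P(L(1)) = ((5*(-2))*3)*((1/2)/1) = (-10*3)*((1/2)*1) = -30*1/2 = -15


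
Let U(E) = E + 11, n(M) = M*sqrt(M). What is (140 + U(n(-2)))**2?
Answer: 22793 - 604*I*sqrt(2) ≈ 22793.0 - 854.18*I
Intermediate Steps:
n(M) = M**(3/2)
U(E) = 11 + E
(140 + U(n(-2)))**2 = (140 + (11 + (-2)**(3/2)))**2 = (140 + (11 - 2*I*sqrt(2)))**2 = (151 - 2*I*sqrt(2))**2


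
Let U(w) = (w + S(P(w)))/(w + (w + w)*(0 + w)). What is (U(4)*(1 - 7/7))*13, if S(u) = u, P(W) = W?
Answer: 0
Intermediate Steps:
U(w) = 2*w/(w + 2*w**2) (U(w) = (w + w)/(w + (w + w)*(0 + w)) = (2*w)/(w + (2*w)*w) = (2*w)/(w + 2*w**2) = 2*w/(w + 2*w**2))
(U(4)*(1 - 7/7))*13 = ((2/(1 + 2*4))*(1 - 7/7))*13 = ((2/(1 + 8))*(1 - 7/7))*13 = ((2/9)*(1 - 1*1))*13 = ((2*(1/9))*(1 - 1))*13 = ((2/9)*0)*13 = 0*13 = 0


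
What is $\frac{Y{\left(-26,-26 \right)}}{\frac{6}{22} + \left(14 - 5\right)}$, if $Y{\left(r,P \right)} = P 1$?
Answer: $- \frac{143}{51} \approx -2.8039$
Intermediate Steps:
$Y{\left(r,P \right)} = P$
$\frac{Y{\left(-26,-26 \right)}}{\frac{6}{22} + \left(14 - 5\right)} = - \frac{26}{\frac{6}{22} + \left(14 - 5\right)} = - \frac{26}{6 \cdot \frac{1}{22} + \left(14 - 5\right)} = - \frac{26}{\frac{3}{11} + 9} = - \frac{26}{\frac{102}{11}} = \left(-26\right) \frac{11}{102} = - \frac{143}{51}$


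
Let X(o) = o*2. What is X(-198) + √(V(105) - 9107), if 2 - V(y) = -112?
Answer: -396 + 23*I*√17 ≈ -396.0 + 94.831*I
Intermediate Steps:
X(o) = 2*o
V(y) = 114 (V(y) = 2 - 1*(-112) = 2 + 112 = 114)
X(-198) + √(V(105) - 9107) = 2*(-198) + √(114 - 9107) = -396 + √(-8993) = -396 + 23*I*√17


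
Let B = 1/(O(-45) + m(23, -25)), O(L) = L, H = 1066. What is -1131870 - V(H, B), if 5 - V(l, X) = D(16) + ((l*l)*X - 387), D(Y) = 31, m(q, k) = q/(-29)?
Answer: -384139273/332 ≈ -1.1570e+6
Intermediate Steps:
m(q, k) = -q/29 (m(q, k) = q*(-1/29) = -q/29)
B = -29/1328 (B = 1/(-45 - 1/29*23) = 1/(-45 - 23/29) = 1/(-1328/29) = -29/1328 ≈ -0.021837)
V(l, X) = 361 - X*l**2 (V(l, X) = 5 - (31 + ((l*l)*X - 387)) = 5 - (31 + (l**2*X - 387)) = 5 - (31 + (X*l**2 - 387)) = 5 - (31 + (-387 + X*l**2)) = 5 - (-356 + X*l**2) = 5 + (356 - X*l**2) = 361 - X*l**2)
-1131870 - V(H, B) = -1131870 - (361 - 1*(-29/1328)*1066**2) = -1131870 - (361 - 1*(-29/1328)*1136356) = -1131870 - (361 + 8238581/332) = -1131870 - 1*8358433/332 = -1131870 - 8358433/332 = -384139273/332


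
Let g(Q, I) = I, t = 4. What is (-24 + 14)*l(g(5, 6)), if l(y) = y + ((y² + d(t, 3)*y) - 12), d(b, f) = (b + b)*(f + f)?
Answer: -3180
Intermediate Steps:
d(b, f) = 4*b*f (d(b, f) = (2*b)*(2*f) = 4*b*f)
l(y) = -12 + y² + 49*y (l(y) = y + ((y² + (4*4*3)*y) - 12) = y + ((y² + 48*y) - 12) = y + (-12 + y² + 48*y) = -12 + y² + 49*y)
(-24 + 14)*l(g(5, 6)) = (-24 + 14)*(-12 + 6² + 49*6) = -10*(-12 + 36 + 294) = -10*318 = -3180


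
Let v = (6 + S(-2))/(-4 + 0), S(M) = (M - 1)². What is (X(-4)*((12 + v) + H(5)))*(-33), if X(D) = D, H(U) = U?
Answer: 1749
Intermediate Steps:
S(M) = (-1 + M)²
v = -15/4 (v = (6 + (-1 - 2)²)/(-4 + 0) = (6 + (-3)²)/(-4) = (6 + 9)*(-¼) = 15*(-¼) = -15/4 ≈ -3.7500)
(X(-4)*((12 + v) + H(5)))*(-33) = -4*((12 - 15/4) + 5)*(-33) = -4*(33/4 + 5)*(-33) = -4*53/4*(-33) = -53*(-33) = 1749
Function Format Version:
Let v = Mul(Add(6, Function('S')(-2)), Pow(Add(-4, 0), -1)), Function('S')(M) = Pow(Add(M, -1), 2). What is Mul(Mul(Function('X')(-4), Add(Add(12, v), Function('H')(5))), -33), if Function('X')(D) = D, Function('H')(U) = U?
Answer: 1749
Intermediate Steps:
Function('S')(M) = Pow(Add(-1, M), 2)
v = Rational(-15, 4) (v = Mul(Add(6, Pow(Add(-1, -2), 2)), Pow(Add(-4, 0), -1)) = Mul(Add(6, Pow(-3, 2)), Pow(-4, -1)) = Mul(Add(6, 9), Rational(-1, 4)) = Mul(15, Rational(-1, 4)) = Rational(-15, 4) ≈ -3.7500)
Mul(Mul(Function('X')(-4), Add(Add(12, v), Function('H')(5))), -33) = Mul(Mul(-4, Add(Add(12, Rational(-15, 4)), 5)), -33) = Mul(Mul(-4, Add(Rational(33, 4), 5)), -33) = Mul(Mul(-4, Rational(53, 4)), -33) = Mul(-53, -33) = 1749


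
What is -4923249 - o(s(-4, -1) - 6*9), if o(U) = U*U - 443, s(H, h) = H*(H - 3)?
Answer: -4923482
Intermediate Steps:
s(H, h) = H*(-3 + H)
o(U) = -443 + U**2 (o(U) = U**2 - 443 = -443 + U**2)
-4923249 - o(s(-4, -1) - 6*9) = -4923249 - (-443 + (-4*(-3 - 4) - 6*9)**2) = -4923249 - (-443 + (-4*(-7) - 54)**2) = -4923249 - (-443 + (28 - 54)**2) = -4923249 - (-443 + (-26)**2) = -4923249 - (-443 + 676) = -4923249 - 1*233 = -4923249 - 233 = -4923482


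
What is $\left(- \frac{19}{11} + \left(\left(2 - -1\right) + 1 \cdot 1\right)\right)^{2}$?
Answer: $\frac{625}{121} \approx 5.1653$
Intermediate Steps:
$\left(- \frac{19}{11} + \left(\left(2 - -1\right) + 1 \cdot 1\right)\right)^{2} = \left(\left(-19\right) \frac{1}{11} + \left(\left(2 + 1\right) + 1\right)\right)^{2} = \left(- \frac{19}{11} + \left(3 + 1\right)\right)^{2} = \left(- \frac{19}{11} + 4\right)^{2} = \left(\frac{25}{11}\right)^{2} = \frac{625}{121}$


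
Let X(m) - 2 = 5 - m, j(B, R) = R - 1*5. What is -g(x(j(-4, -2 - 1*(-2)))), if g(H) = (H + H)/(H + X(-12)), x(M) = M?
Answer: 5/7 ≈ 0.71429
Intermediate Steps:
j(B, R) = -5 + R (j(B, R) = R - 5 = -5 + R)
X(m) = 7 - m (X(m) = 2 + (5 - m) = 7 - m)
g(H) = 2*H/(19 + H) (g(H) = (H + H)/(H + (7 - 1*(-12))) = (2*H)/(H + (7 + 12)) = (2*H)/(H + 19) = (2*H)/(19 + H) = 2*H/(19 + H))
-g(x(j(-4, -2 - 1*(-2)))) = -2*(-5 + (-2 - 1*(-2)))/(19 + (-5 + (-2 - 1*(-2)))) = -2*(-5 + (-2 + 2))/(19 + (-5 + (-2 + 2))) = -2*(-5 + 0)/(19 + (-5 + 0)) = -2*(-5)/(19 - 5) = -2*(-5)/14 = -1*(-5/7) = 5/7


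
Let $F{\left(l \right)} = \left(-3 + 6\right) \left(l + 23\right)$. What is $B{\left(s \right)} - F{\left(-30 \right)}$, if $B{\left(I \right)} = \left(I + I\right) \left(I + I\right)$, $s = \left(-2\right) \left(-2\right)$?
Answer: $85$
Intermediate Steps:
$F{\left(l \right)} = 69 + 3 l$ ($F{\left(l \right)} = 3 \left(23 + l\right) = 69 + 3 l$)
$s = 4$
$B{\left(I \right)} = 4 I^{2}$ ($B{\left(I \right)} = 2 I 2 I = 4 I^{2}$)
$B{\left(s \right)} - F{\left(-30 \right)} = 4 \cdot 4^{2} - \left(69 + 3 \left(-30\right)\right) = 4 \cdot 16 - \left(69 - 90\right) = 64 - -21 = 64 + 21 = 85$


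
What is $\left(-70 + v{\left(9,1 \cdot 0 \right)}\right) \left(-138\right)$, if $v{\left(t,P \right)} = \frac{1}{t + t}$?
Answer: $\frac{28957}{3} \approx 9652.3$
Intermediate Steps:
$v{\left(t,P \right)} = \frac{1}{2 t}$
$\left(-70 + v{\left(9,1 \cdot 0 \right)}\right) \left(-138\right) = \left(-70 + \frac{1}{2 \cdot 9}\right) \left(-138\right) = \left(-70 + \frac{1}{2} \cdot \frac{1}{9}\right) \left(-138\right) = \left(-70 + \frac{1}{18}\right) \left(-138\right) = \left(- \frac{1259}{18}\right) \left(-138\right) = \frac{28957}{3}$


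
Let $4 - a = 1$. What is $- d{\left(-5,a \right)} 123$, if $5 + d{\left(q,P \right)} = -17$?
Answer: $2706$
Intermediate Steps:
$a = 3$ ($a = 4 - 1 = 3$)
$d{\left(q,P \right)} = -22$ ($d{\left(q,P \right)} = -5 - 17 = -22$)
$- d{\left(-5,a \right)} 123 = \left(-1\right) \left(-22\right) 123 = 22 \cdot 123 = 2706$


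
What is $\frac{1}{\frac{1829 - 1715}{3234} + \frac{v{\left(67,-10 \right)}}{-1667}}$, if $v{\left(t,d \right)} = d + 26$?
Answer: $\frac{898513}{23049} \approx 38.983$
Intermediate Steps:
$v{\left(t,d \right)} = 26 + d$
$\frac{1}{\frac{1829 - 1715}{3234} + \frac{v{\left(67,-10 \right)}}{-1667}} = \frac{1}{\frac{1829 - 1715}{3234} + \frac{26 - 10}{-1667}} = \frac{1}{114 \cdot \frac{1}{3234} + 16 \left(- \frac{1}{1667}\right)} = \frac{1}{\frac{19}{539} - \frac{16}{1667}} = \frac{1}{\frac{23049}{898513}} = \frac{898513}{23049}$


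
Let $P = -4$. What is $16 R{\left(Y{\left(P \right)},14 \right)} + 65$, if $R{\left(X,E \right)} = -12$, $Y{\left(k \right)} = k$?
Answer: $-127$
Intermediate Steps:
$16 R{\left(Y{\left(P \right)},14 \right)} + 65 = 16 \left(-12\right) + 65 = -192 + 65 = -127$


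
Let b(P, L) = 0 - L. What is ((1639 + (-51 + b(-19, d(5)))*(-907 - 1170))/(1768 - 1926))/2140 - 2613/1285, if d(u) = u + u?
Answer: -26210483/10862105 ≈ -2.4130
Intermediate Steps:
d(u) = 2*u
b(P, L) = -L
((1639 + (-51 + b(-19, d(5)))*(-907 - 1170))/(1768 - 1926))/2140 - 2613/1285 = ((1639 + (-51 - 2*5)*(-907 - 1170))/(1768 - 1926))/2140 - 2613/1285 = ((1639 + (-51 - 1*10)*(-2077))/(-158))*(1/2140) - 2613*1/1285 = ((1639 + (-51 - 10)*(-2077))*(-1/158))*(1/2140) - 2613/1285 = ((1639 - 61*(-2077))*(-1/158))*(1/2140) - 2613/1285 = ((1639 + 126697)*(-1/158))*(1/2140) - 2613/1285 = (128336*(-1/158))*(1/2140) - 2613/1285 = -64168/79*1/2140 - 2613/1285 = -16042/42265 - 2613/1285 = -26210483/10862105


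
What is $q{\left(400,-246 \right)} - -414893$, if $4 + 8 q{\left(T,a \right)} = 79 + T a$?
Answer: $\frac{3220819}{8} \approx 4.026 \cdot 10^{5}$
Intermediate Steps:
$q{\left(T,a \right)} = \frac{75}{8} + \frac{T a}{8}$ ($q{\left(T,a \right)} = - \frac{1}{2} + \frac{79 + T a}{8} = - \frac{1}{2} + \left(\frac{79}{8} + \frac{T a}{8}\right) = \frac{75}{8} + \frac{T a}{8}$)
$q{\left(400,-246 \right)} - -414893 = \left(\frac{75}{8} + \frac{1}{8} \cdot 400 \left(-246\right)\right) - -414893 = \left(\frac{75}{8} - 12300\right) + 414893 = - \frac{98325}{8} + 414893 = \frac{3220819}{8}$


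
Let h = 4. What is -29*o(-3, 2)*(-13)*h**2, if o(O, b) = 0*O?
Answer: 0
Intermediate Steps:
o(O, b) = 0
-29*o(-3, 2)*(-13)*h**2 = -29*0*(-13)*4**2 = -0*16 = -29*0 = 0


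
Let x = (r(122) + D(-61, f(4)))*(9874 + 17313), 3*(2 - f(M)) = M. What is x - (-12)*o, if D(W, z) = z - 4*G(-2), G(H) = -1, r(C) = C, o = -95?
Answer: 10327640/3 ≈ 3.4425e+6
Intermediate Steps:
f(M) = 2 - M/3
D(W, z) = 4 + z (D(W, z) = z - 4*(-1) = z + 4 = 4 + z)
x = 10331060/3 (x = (122 + (4 + (2 - 1/3*4)))*(9874 + 17313) = (122 + (4 + (2 - 4/3)))*27187 = (122 + (4 + 2/3))*27187 = (122 + 14/3)*27187 = (380/3)*27187 = 10331060/3 ≈ 3.4437e+6)
x - (-12)*o = 10331060/3 - (-12)*(-95) = 10331060/3 - 1*1140 = 10331060/3 - 1140 = 10327640/3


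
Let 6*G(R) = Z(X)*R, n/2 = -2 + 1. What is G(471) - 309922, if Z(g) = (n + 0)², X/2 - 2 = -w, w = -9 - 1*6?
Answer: -309608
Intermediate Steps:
w = -15 (w = -9 - 6 = -15)
n = -2 (n = 2*(-2 + 1) = 2*(-1) = -2)
X = 34 (X = 4 + 2*(-1*(-15)) = 4 + 2*15 = 4 + 30 = 34)
Z(g) = 4 (Z(g) = (-2 + 0)² = (-2)² = 4)
G(R) = 2*R/3 (G(R) = (4*R)/6 = 2*R/3)
G(471) - 309922 = (⅔)*471 - 309922 = 314 - 309922 = -309608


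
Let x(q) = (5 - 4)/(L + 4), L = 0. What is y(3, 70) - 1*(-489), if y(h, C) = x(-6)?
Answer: 1957/4 ≈ 489.25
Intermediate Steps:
x(q) = ¼ (x(q) = (5 - 4)/(0 + 4) = 1/4 = 1*(¼) = ¼)
y(h, C) = ¼
y(3, 70) - 1*(-489) = ¼ - 1*(-489) = ¼ + 489 = 1957/4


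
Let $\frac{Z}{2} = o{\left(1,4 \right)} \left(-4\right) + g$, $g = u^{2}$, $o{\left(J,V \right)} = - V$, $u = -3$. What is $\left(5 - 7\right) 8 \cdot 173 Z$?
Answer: $-138400$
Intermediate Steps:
$g = 9$ ($g = \left(-3\right)^{2} = 9$)
$Z = 50$ ($Z = 2 \left(\left(-1\right) 4 \left(-4\right) + 9\right) = 2 \left(\left(-4\right) \left(-4\right) + 9\right) = 2 \left(16 + 9\right) = 2 \cdot 25 = 50$)
$\left(5 - 7\right) 8 \cdot 173 Z = \left(5 - 7\right) 8 \cdot 173 \cdot 50 = \left(-2\right) 8 \cdot 173 \cdot 50 = \left(-16\right) 173 \cdot 50 = \left(-2768\right) 50 = -138400$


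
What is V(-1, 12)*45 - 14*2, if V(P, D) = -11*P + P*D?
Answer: -73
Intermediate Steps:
V(P, D) = -11*P + D*P
V(-1, 12)*45 - 14*2 = -(-11 + 12)*45 - 14*2 = -1*1*45 - 28 = -1*45 - 28 = -45 - 28 = -73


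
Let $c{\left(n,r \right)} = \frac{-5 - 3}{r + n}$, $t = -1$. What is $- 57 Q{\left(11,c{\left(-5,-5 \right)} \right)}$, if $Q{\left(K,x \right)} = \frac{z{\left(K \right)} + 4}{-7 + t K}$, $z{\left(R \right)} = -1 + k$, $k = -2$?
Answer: $\frac{19}{6} \approx 3.1667$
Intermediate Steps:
$z{\left(R \right)} = -3$ ($z{\left(R \right)} = -1 - 2 = -3$)
$c{\left(n,r \right)} = - \frac{8}{n + r}$
$Q{\left(K,x \right)} = \frac{1}{-7 - K}$ ($Q{\left(K,x \right)} = \frac{-3 + 4}{-7 - K} = 1 \frac{1}{-7 - K} = \frac{1}{-7 - K}$)
$- 57 Q{\left(11,c{\left(-5,-5 \right)} \right)} = - \frac{57}{-7 - 11} = - \frac{57}{-18} = \left(-57\right) \left(- \frac{1}{18}\right) = \frac{19}{6}$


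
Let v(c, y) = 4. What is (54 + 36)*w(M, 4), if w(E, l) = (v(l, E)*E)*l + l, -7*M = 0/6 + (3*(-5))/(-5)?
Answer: -1800/7 ≈ -257.14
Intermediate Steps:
M = -3/7 (M = -(0/6 + (3*(-5))/(-5))/7 = -(0*(⅙) - 15*(-⅕))/7 = -(0 + 3)/7 = -⅐*3 = -3/7 ≈ -0.42857)
w(E, l) = l + 4*E*l (w(E, l) = (4*E)*l + l = 4*E*l + l = l + 4*E*l)
(54 + 36)*w(M, 4) = (54 + 36)*(4*(1 + 4*(-3/7))) = 90*(4*(1 - 12/7)) = 90*(4*(-5/7)) = 90*(-20/7) = -1800/7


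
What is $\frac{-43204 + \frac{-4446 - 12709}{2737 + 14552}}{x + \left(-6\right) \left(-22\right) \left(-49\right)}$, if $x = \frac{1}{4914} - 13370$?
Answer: $\frac{407846226606}{187266631451} \approx 2.1779$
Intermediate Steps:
$x = - \frac{65700179}{4914}$ ($x = \frac{1}{4914} - 13370 = - \frac{65700179}{4914} \approx -13370.0$)
$\frac{-43204 + \frac{-4446 - 12709}{2737 + 14552}}{x + \left(-6\right) \left(-22\right) \left(-49\right)} = \frac{-43204 + \frac{-4446 - 12709}{2737 + 14552}}{- \frac{65700179}{4914} + \left(-6\right) \left(-22\right) \left(-49\right)} = \frac{-43204 - \frac{17155}{17289}}{- \frac{65700179}{4914} + 132 \left(-49\right)} = \frac{-43204 - \frac{17155}{17289}}{- \frac{65700179}{4914} - 6468} = \frac{-43204 - \frac{17155}{17289}}{- \frac{97483931}{4914}} = \left(- \frac{746971111}{17289}\right) \left(- \frac{4914}{97483931}\right) = \frac{407846226606}{187266631451}$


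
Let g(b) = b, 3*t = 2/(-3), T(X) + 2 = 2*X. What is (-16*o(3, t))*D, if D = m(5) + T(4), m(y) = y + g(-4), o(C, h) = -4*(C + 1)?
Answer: 1792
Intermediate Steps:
T(X) = -2 + 2*X
t = -2/9 (t = (2/(-3))/3 = (2*(-⅓))/3 = (⅓)*(-⅔) = -2/9 ≈ -0.22222)
o(C, h) = -4 - 4*C (o(C, h) = -4*(1 + C) = -4 - 4*C)
m(y) = -4 + y (m(y) = y - 4 = -4 + y)
D = 7 (D = (-4 + 5) + (-2 + 2*4) = 1 + (-2 + 8) = 1 + 6 = 7)
(-16*o(3, t))*D = -16*(-4 - 4*3)*7 = -16*(-4 - 12)*7 = -16*(-16)*7 = 256*7 = 1792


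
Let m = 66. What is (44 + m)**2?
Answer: 12100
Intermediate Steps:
(44 + m)**2 = (44 + 66)**2 = 110**2 = 12100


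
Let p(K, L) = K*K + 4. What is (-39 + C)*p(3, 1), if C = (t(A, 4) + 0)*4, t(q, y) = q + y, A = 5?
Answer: -39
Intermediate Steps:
p(K, L) = 4 + K² (p(K, L) = K² + 4 = 4 + K²)
C = 36 (C = ((5 + 4) + 0)*4 = (9 + 0)*4 = 9*4 = 36)
(-39 + C)*p(3, 1) = (-39 + 36)*(4 + 3²) = -3*(4 + 9) = -3*13 = -39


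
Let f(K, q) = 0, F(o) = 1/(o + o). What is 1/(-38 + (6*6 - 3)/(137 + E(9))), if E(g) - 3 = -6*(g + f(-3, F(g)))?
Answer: -86/3235 ≈ -0.026584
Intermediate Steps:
F(o) = 1/(2*o)
E(g) = 3 - 6*g (E(g) = 3 - 6*(g + 0) = 3 - 6*g)
1/(-38 + (6*6 - 3)/(137 + E(9))) = 1/(-38 + (6*6 - 3)/(137 + (3 - 6*9))) = 1/(-38 + (36 - 3)/(137 + (3 - 54))) = 1/(-38 + 33/(137 - 51)) = 1/(-38 + 33/86) = 1/(-3235/86) = -86/3235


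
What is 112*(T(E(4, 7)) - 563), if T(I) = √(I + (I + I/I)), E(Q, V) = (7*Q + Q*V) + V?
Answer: -63056 + 112*√127 ≈ -61794.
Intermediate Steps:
E(Q, V) = V + 7*Q + Q*V
T(I) = √(1 + 2*I) (T(I) = √(I + (I + 1)) = √(I + (1 + I)) = √(1 + 2*I))
112*(T(E(4, 7)) - 563) = 112*(√(1 + 2*(7 + 7*4 + 4*7)) - 563) = 112*(√(1 + 2*(7 + 28 + 28)) - 563) = 112*(√(1 + 2*63) - 563) = 112*(√(1 + 126) - 563) = 112*(√127 - 563) = 112*(-563 + √127) = -63056 + 112*√127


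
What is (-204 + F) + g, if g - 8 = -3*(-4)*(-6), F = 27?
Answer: -241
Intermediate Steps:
g = -64 (g = 8 - 3*(-4)*(-6) = 8 + 12*(-6) = 8 - 72 = -64)
(-204 + F) + g = (-204 + 27) - 64 = -177 - 64 = -241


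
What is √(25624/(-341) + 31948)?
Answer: 2*√926551901/341 ≈ 178.53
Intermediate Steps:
√(25624/(-341) + 31948) = √(25624*(-1/341) + 31948) = √(-25624/341 + 31948) = √(10868644/341) = 2*√926551901/341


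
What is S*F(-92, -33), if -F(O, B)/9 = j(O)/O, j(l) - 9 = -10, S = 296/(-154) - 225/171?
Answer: 42633/134596 ≈ 0.31675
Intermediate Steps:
S = -4737/1463 (S = 296*(-1/154) - 225*1/171 = -148/77 - 25/19 = -4737/1463 ≈ -3.2379)
j(l) = -1 (j(l) = 9 - 10 = -1)
F(O, B) = 9/O (F(O, B) = -(-9)/O = 9/O)
S*F(-92, -33) = -42633/(1463*(-92)) = -42633*(-1)/(1463*92) = -4737/1463*(-9/92) = 42633/134596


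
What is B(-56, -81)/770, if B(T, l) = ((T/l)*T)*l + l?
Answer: 611/154 ≈ 3.9675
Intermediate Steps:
B(T, l) = l + T² (B(T, l) = (T²/l)*l + l = T² + l = l + T²)
B(-56, -81)/770 = (-81 + (-56)²)/770 = (-81 + 3136)*(1/770) = 3055*(1/770) = 611/154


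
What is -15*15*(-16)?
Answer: 3600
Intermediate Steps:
-15*15*(-16) = -225*(-16) = 3600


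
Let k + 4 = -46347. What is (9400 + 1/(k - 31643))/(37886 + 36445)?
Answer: 733143599/5797372014 ≈ 0.12646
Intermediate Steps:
k = -46351 (k = -4 - 46347 = -46351)
(9400 + 1/(k - 31643))/(37886 + 36445) = (9400 + 1/(-46351 - 31643))/(37886 + 36445) = (9400 + 1/(-77994))/74331 = (9400 - 1/77994)*(1/74331) = (733143599/77994)*(1/74331) = 733143599/5797372014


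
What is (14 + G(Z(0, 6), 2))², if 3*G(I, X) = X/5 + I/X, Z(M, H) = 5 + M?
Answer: 201601/900 ≈ 224.00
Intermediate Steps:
G(I, X) = X/15 + I/(3*X) (G(I, X) = (X/5 + I/X)/3 = X/15 + I/(3*X))
(14 + G(Z(0, 6), 2))² = (14 + ((1/15)*2 + (⅓)*(5 + 0)/2))² = (14 + (2/15 + (⅓)*5*(½)))² = (14 + (2/15 + ⅚))² = (14 + 29/30)² = (449/30)² = 201601/900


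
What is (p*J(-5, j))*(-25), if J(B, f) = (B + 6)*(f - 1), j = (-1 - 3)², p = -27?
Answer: 10125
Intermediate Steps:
j = 16 (j = (-4)² = 16)
J(B, f) = (-1 + f)*(6 + B) (J(B, f) = (6 + B)*(-1 + f) = (-1 + f)*(6 + B))
(p*J(-5, j))*(-25) = -27*(-6 - 1*(-5) + 6*16 - 5*16)*(-25) = -27*(-6 + 5 + 96 - 80)*(-25) = -27*15*(-25) = -405*(-25) = 10125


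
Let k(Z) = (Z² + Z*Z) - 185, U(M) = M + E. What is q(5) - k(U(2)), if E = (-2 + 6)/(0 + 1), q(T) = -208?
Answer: -95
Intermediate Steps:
E = 4 (E = 4/1 = 4*1 = 4)
U(M) = 4 + M (U(M) = M + 4 = 4 + M)
k(Z) = -185 + 2*Z² (k(Z) = (Z² + Z²) - 185 = 2*Z² - 185 = -185 + 2*Z²)
q(5) - k(U(2)) = -208 - (-185 + 2*(4 + 2)²) = -208 - (-185 + 2*6²) = -208 - (-185 + 2*36) = -208 - (-185 + 72) = -208 - 1*(-113) = -208 + 113 = -95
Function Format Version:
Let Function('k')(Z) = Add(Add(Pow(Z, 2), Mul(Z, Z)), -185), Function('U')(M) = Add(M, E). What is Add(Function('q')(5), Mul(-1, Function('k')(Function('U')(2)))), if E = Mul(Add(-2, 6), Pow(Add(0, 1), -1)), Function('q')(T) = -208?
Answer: -95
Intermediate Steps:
E = 4 (E = Mul(4, Pow(1, -1)) = Mul(4, 1) = 4)
Function('U')(M) = Add(4, M) (Function('U')(M) = Add(M, 4) = Add(4, M))
Function('k')(Z) = Add(-185, Mul(2, Pow(Z, 2))) (Function('k')(Z) = Add(Add(Pow(Z, 2), Pow(Z, 2)), -185) = Add(Mul(2, Pow(Z, 2)), -185) = Add(-185, Mul(2, Pow(Z, 2))))
Add(Function('q')(5), Mul(-1, Function('k')(Function('U')(2)))) = Add(-208, Mul(-1, Add(-185, Mul(2, Pow(Add(4, 2), 2))))) = Add(-208, Mul(-1, Add(-185, Mul(2, Pow(6, 2))))) = Add(-208, Mul(-1, Add(-185, Mul(2, 36)))) = Add(-208, Mul(-1, Add(-185, 72))) = Add(-208, Mul(-1, -113)) = Add(-208, 113) = -95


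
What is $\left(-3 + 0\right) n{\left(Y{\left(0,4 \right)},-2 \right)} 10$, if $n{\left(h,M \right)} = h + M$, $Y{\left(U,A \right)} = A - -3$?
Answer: $-150$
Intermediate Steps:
$Y{\left(U,A \right)} = 3 + A$ ($Y{\left(U,A \right)} = A + 3 = 3 + A$)
$n{\left(h,M \right)} = M + h$
$\left(-3 + 0\right) n{\left(Y{\left(0,4 \right)},-2 \right)} 10 = \left(-3 + 0\right) \left(-2 + \left(3 + 4\right)\right) 10 = - 3 \left(-2 + 7\right) 10 = \left(-3\right) 5 \cdot 10 = \left(-15\right) 10 = -150$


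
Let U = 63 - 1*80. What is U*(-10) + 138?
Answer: 308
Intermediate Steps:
U = -17 (U = 63 - 80 = -17)
U*(-10) + 138 = -17*(-10) + 138 = 170 + 138 = 308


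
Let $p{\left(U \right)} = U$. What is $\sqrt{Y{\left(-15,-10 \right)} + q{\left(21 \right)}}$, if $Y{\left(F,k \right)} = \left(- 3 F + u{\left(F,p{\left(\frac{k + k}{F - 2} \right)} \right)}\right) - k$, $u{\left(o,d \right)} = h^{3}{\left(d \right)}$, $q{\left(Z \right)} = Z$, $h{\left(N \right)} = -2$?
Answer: $2 \sqrt{17} \approx 8.2462$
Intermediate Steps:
$u{\left(o,d \right)} = -8$ ($u{\left(o,d \right)} = \left(-2\right)^{3} = -8$)
$Y{\left(F,k \right)} = -8 - k - 3 F$ ($Y{\left(F,k \right)} = \left(- 3 F - 8\right) - k = \left(-8 - 3 F\right) - k = -8 - k - 3 F$)
$\sqrt{Y{\left(-15,-10 \right)} + q{\left(21 \right)}} = \sqrt{\left(-8 - -10 - -45\right) + 21} = \sqrt{\left(-8 + 10 + 45\right) + 21} = \sqrt{47 + 21} = \sqrt{68} = 2 \sqrt{17}$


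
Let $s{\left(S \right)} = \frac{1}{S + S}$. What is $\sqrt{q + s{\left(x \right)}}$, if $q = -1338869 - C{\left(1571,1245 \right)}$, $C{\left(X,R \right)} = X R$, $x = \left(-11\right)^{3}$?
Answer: $\frac{i \sqrt{192954558918}}{242} \approx 1815.1 i$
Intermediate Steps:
$x = -1331$
$C{\left(X,R \right)} = R X$
$q = -3294764$ ($q = -1338869 - 1245 \cdot 1571 = -1338869 - 1955895 = -3294764$)
$s{\left(S \right)} = \frac{1}{2 S}$
$\sqrt{q + s{\left(x \right)}} = \sqrt{-3294764 + \frac{1}{2 \left(-1331\right)}} = \sqrt{-3294764 + \frac{1}{2} \left(- \frac{1}{1331}\right)} = \sqrt{-3294764 - \frac{1}{2662}} = \sqrt{- \frac{8770661769}{2662}} = \frac{i \sqrt{192954558918}}{242}$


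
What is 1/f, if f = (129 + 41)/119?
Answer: 7/10 ≈ 0.70000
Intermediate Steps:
f = 10/7 (f = 170*(1/119) = 10/7 ≈ 1.4286)
1/f = 1/(10/7) = 7/10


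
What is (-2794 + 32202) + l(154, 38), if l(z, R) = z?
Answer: 29562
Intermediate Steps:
(-2794 + 32202) + l(154, 38) = (-2794 + 32202) + 154 = 29408 + 154 = 29562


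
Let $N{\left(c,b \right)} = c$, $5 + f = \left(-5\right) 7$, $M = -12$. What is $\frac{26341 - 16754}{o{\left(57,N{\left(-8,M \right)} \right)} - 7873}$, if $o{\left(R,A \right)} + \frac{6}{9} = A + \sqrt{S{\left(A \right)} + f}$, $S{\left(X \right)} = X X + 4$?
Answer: $- \frac{680053845}{559085773} - \frac{172566 \sqrt{7}}{559085773} \approx -1.2172$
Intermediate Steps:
$S{\left(X \right)} = 4 + X^{2}$ ($S{\left(X \right)} = X^{2} + 4 = 4 + X^{2}$)
$f = -40$ ($f = -5 - 35 = -40$)
$o{\left(R,A \right)} = - \frac{2}{3} + A + \sqrt{-36 + A^{2}}$ ($o{\left(R,A \right)} = - \frac{2}{3} + \left(A + \sqrt{\left(4 + A^{2}\right) - 40}\right) = - \frac{2}{3} + \left(A + \sqrt{-36 + A^{2}}\right) = - \frac{2}{3} + A + \sqrt{-36 + A^{2}}$)
$\frac{26341 - 16754}{o{\left(57,N{\left(-8,M \right)} \right)} - 7873} = \frac{26341 - 16754}{\left(- \frac{2}{3} - 8 + \sqrt{-36 + \left(-8\right)^{2}}\right) - 7873} = \frac{9587}{\left(- \frac{2}{3} - 8 + \sqrt{-36 + 64}\right) - 7873} = \frac{9587}{\left(- \frac{2}{3} - 8 + \sqrt{28}\right) - 7873} = \frac{9587}{\left(- \frac{2}{3} - 8 + 2 \sqrt{7}\right) - 7873} = \frac{9587}{\left(- \frac{26}{3} + 2 \sqrt{7}\right) - 7873} = \frac{9587}{- \frac{23645}{3} + 2 \sqrt{7}}$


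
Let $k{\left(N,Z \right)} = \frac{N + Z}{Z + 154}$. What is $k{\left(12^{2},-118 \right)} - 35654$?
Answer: $- \frac{641759}{18} \approx -35653.0$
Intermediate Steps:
$k{\left(N,Z \right)} = \frac{N + Z}{154 + Z}$
$k{\left(12^{2},-118 \right)} - 35654 = \frac{12^{2} - 118}{154 - 118} - 35654 = \frac{144 - 118}{36} - 35654 = \frac{1}{36} \cdot 26 - 35654 = \frac{13}{18} - 35654 = - \frac{641759}{18}$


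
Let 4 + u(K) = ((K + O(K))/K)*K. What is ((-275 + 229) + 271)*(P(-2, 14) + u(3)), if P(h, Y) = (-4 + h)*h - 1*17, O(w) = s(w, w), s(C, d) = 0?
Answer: -1350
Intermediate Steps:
O(w) = 0
P(h, Y) = -17 + h*(-4 + h) (P(h, Y) = h*(-4 + h) - 17 = -17 + h*(-4 + h))
u(K) = -4 + K (u(K) = -4 + ((K + 0)/K)*K = -4 + (K/K)*K = -4 + 1*K = -4 + K)
((-275 + 229) + 271)*(P(-2, 14) + u(3)) = ((-275 + 229) + 271)*((-17 + (-2)² - 4*(-2)) + (-4 + 3)) = (-46 + 271)*((-17 + 4 + 8) - 1) = 225*(-5 - 1) = 225*(-6) = -1350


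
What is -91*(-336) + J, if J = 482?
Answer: 31058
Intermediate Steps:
-91*(-336) + J = -91*(-336) + 482 = 30576 + 482 = 31058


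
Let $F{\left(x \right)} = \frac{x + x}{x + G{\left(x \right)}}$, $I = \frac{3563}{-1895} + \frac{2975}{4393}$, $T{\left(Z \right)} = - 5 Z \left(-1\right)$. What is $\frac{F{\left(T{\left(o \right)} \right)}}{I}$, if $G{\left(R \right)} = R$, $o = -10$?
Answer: $- \frac{8324735}{10014634} \approx -0.83126$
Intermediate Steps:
$T{\left(Z \right)} = 5 Z$
$I = - \frac{10014634}{8324735}$ ($I = 3563 \left(- \frac{1}{1895}\right) + 2975 \cdot \frac{1}{4393} = - \frac{3563}{1895} + \frac{2975}{4393} = - \frac{10014634}{8324735} \approx -1.203$)
$F{\left(x \right)} = 1$ ($F{\left(x \right)} = \frac{x + x}{x + x} = \frac{2 x}{2 x} = 2 x \frac{1}{2 x} = 1$)
$\frac{F{\left(T{\left(o \right)} \right)}}{I} = 1 \frac{1}{- \frac{10014634}{8324735}} = 1 \left(- \frac{8324735}{10014634}\right) = - \frac{8324735}{10014634}$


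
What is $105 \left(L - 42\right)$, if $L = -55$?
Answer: $-10185$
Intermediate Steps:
$105 \left(L - 42\right) = 105 \left(-55 - 42\right) = 105 \left(-97\right) = -10185$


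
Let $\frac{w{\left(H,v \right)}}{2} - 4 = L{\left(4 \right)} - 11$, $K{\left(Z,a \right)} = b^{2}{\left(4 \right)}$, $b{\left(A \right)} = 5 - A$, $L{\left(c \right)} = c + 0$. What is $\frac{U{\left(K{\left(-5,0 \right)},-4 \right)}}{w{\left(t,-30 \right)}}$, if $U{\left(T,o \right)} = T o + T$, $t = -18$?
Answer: $\frac{1}{2} \approx 0.5$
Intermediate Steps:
$L{\left(c \right)} = c$
$K{\left(Z,a \right)} = 1$ ($K{\left(Z,a \right)} = \left(5 - 4\right)^{2} = 1^{2} = 1$)
$U{\left(T,o \right)} = T + T o$
$w{\left(H,v \right)} = -6$ ($w{\left(H,v \right)} = 8 + 2 \left(4 - 11\right) = 8 + 2 \left(-7\right) = 8 - 14 = -6$)
$\frac{U{\left(K{\left(-5,0 \right)},-4 \right)}}{w{\left(t,-30 \right)}} = \frac{1 \left(1 - 4\right)}{-6} = 1 \left(-3\right) \left(- \frac{1}{6}\right) = \left(-3\right) \left(- \frac{1}{6}\right) = \frac{1}{2}$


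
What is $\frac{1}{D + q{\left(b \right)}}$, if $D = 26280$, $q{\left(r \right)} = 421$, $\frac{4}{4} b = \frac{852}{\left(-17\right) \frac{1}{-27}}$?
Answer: $\frac{1}{26701} \approx 3.7452 \cdot 10^{-5}$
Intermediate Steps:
$b = \frac{23004}{17}$ ($b = \frac{852}{\left(-17\right) \frac{1}{-27}} = \frac{852}{\left(-17\right) \left(- \frac{1}{27}\right)} = \frac{852}{\frac{17}{27}} = 852 \cdot \frac{27}{17} = \frac{23004}{17} \approx 1353.2$)
$\frac{1}{D + q{\left(b \right)}} = \frac{1}{26280 + 421} = \frac{1}{26701}$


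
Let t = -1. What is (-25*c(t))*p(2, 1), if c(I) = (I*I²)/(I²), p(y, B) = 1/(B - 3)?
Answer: -25/2 ≈ -12.500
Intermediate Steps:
p(y, B) = 1/(-3 + B)
c(I) = I (c(I) = I³/I² = I)
(-25*c(t))*p(2, 1) = (-25*(-1))/(-3 + 1) = 25/(-2) = 25*(-½) = -25/2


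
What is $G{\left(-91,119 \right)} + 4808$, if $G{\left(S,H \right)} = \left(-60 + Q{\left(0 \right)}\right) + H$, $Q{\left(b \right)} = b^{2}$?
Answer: $4867$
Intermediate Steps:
$G{\left(S,H \right)} = -60 + H$ ($G{\left(S,H \right)} = \left(-60 + 0^{2}\right) + H = \left(-60 + 0\right) + H = -60 + H$)
$G{\left(-91,119 \right)} + 4808 = \left(-60 + 119\right) + 4808 = 59 + 4808 = 4867$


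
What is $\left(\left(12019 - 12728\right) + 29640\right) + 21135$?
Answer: $50066$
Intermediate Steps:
$\left(\left(12019 - 12728\right) + 29640\right) + 21135 = \left(-709 + 29640\right) + 21135 = 28931 + 21135 = 50066$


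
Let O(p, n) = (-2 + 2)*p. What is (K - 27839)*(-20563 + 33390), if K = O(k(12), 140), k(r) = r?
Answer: -357090853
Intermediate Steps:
O(p, n) = 0 (O(p, n) = 0*p = 0)
K = 0
(K - 27839)*(-20563 + 33390) = (0 - 27839)*(-20563 + 33390) = -27839*12827 = -357090853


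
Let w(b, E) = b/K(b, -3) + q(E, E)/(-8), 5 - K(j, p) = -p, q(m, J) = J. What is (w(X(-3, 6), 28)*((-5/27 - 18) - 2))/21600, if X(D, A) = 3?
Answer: 109/58320 ≈ 0.0018690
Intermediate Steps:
K(j, p) = 5 + p (K(j, p) = 5 - (-1)*p = 5 + p)
w(b, E) = b/2 - E/8 (w(b, E) = b/(5 - 3) + E/(-8) = b/2 + E*(-1/8) = b*(1/2) - E/8 = b/2 - E/8)
(w(X(-3, 6), 28)*((-5/27 - 18) - 2))/21600 = (((1/2)*3 - 1/8*28)*((-5/27 - 18) - 2))/21600 = ((3/2 - 7/2)*((-5*1/27 - 18) - 2))*(1/21600) = -2*((-5/27 - 18) - 2)*(1/21600) = -2*(-491/27 - 2)*(1/21600) = -2*(-545/27)*(1/21600) = (1090/27)*(1/21600) = 109/58320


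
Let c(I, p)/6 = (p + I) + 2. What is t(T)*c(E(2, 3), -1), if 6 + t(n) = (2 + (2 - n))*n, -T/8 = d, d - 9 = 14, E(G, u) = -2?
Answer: 207588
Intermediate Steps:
d = 23 (d = 9 + 14 = 23)
T = -184 (T = -8*23 = -184)
c(I, p) = 12 + 6*I + 6*p (c(I, p) = 6*((p + I) + 2) = 6*((I + p) + 2) = 6*(2 + I + p) = 12 + 6*I + 6*p)
t(n) = -6 + n*(4 - n) (t(n) = -6 + (2 + (2 - n))*n = -6 + (4 - n)*n = -6 + n*(4 - n))
t(T)*c(E(2, 3), -1) = (-6 - 1*(-184)**2 + 4*(-184))*(12 + 6*(-2) + 6*(-1)) = (-6 - 1*33856 - 736)*(12 - 12 - 6) = (-6 - 33856 - 736)*(-6) = -34598*(-6) = 207588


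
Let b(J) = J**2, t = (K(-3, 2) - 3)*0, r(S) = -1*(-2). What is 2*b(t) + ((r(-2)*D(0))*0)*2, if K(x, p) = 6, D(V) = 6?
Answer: 0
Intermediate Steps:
r(S) = 2
t = 0 (t = (6 - 3)*0 = 3*0 = 0)
2*b(t) + ((r(-2)*D(0))*0)*2 = 2*0**2 + ((2*6)*0)*2 = 2*0 + (12*0)*2 = 0 + 0*2 = 0 + 0 = 0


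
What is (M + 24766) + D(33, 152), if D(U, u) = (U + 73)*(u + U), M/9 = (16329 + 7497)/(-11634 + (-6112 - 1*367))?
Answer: 803568054/18113 ≈ 44364.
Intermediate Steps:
M = -214434/18113 (M = 9*((16329 + 7497)/(-11634 + (-6112 - 1*367))) = 9*(23826/(-11634 + (-6112 - 367))) = 9*(23826/(-11634 - 6479)) = 9*(23826/(-18113)) = 9*(23826*(-1/18113)) = 9*(-23826/18113) = -214434/18113 ≈ -11.839)
D(U, u) = (73 + U)*(U + u)
(M + 24766) + D(33, 152) = (-214434/18113 + 24766) + (33**2 + 73*33 + 73*152 + 33*152) = 448372124/18113 + (1089 + 2409 + 11096 + 5016) = 448372124/18113 + 19610 = 803568054/18113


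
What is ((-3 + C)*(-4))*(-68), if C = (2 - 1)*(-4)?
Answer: -1904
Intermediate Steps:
C = -4 (C = 1*(-4) = -4)
((-3 + C)*(-4))*(-68) = ((-3 - 4)*(-4))*(-68) = -7*(-4)*(-68) = 28*(-68) = -1904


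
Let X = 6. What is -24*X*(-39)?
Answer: 5616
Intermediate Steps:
-24*X*(-39) = -24*6*(-39) = -144*(-39) = 5616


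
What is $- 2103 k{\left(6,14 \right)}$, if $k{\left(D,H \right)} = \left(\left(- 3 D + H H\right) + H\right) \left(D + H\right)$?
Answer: $-8075520$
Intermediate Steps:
$k{\left(D,H \right)} = \left(D + H\right) \left(H + H^{2} - 3 D\right)$ ($k{\left(D,H \right)} = \left(\left(- 3 D + H^{2}\right) + H\right) \left(D + H\right) = \left(\left(H^{2} - 3 D\right) + H\right) \left(D + H\right) = \left(H + H^{2} - 3 D\right) \left(D + H\right) = \left(D + H\right) \left(H + H^{2} - 3 D\right)$)
$- 2103 k{\left(6,14 \right)} = - 2103 \left(14^{2} + 14^{3} - 3 \cdot 6^{2} + 6 \cdot 14^{2} - 12 \cdot 14\right) = - 2103 \left(196 + 2744 - 108 + 6 \cdot 196 - 168\right) = - 2103 \left(196 + 2744 - 108 + 1176 - 168\right) = \left(-2103\right) 3840 = -8075520$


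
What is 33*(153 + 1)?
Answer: 5082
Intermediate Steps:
33*(153 + 1) = 33*154 = 5082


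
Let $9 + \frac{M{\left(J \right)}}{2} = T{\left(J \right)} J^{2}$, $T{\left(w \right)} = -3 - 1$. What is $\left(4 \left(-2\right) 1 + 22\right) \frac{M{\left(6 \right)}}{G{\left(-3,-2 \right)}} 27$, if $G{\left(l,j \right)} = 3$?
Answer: $-38556$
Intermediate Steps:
$T{\left(w \right)} = -4$ ($T{\left(w \right)} = -3 - 1 = -4$)
$M{\left(J \right)} = -18 - 8 J^{2}$ ($M{\left(J \right)} = -18 + 2 \left(- 4 J^{2}\right) = -18 - 8 J^{2}$)
$\left(4 \left(-2\right) 1 + 22\right) \frac{M{\left(6 \right)}}{G{\left(-3,-2 \right)}} 27 = \left(4 \left(-2\right) 1 + 22\right) \frac{-18 - 8 \cdot 6^{2}}{3} \cdot 27 = \left(\left(-8\right) 1 + 22\right) \left(-18 - 288\right) \frac{1}{3} \cdot 27 = \left(-8 + 22\right) \left(-18 - 288\right) \frac{1}{3} \cdot 27 = 14 \left(\left(-306\right) \frac{1}{3}\right) 27 = 14 \left(-102\right) 27 = \left(-1428\right) 27 = -38556$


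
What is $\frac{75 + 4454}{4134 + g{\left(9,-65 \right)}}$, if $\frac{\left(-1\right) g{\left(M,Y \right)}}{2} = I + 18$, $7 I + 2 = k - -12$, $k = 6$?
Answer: $\frac{31703}{28654} \approx 1.1064$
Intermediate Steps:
$I = \frac{16}{7}$ ($I = - \frac{2}{7} + \frac{6 - -12}{7} = - \frac{2}{7} + \frac{6 + 12}{7} = - \frac{2}{7} + \frac{1}{7} \cdot 18 = - \frac{2}{7} + \frac{18}{7} = \frac{16}{7} \approx 2.2857$)
$g{\left(M,Y \right)} = - \frac{284}{7}$ ($g{\left(M,Y \right)} = - 2 \left(\frac{16}{7} + 18\right) = \left(-2\right) \frac{142}{7} = - \frac{284}{7}$)
$\frac{75 + 4454}{4134 + g{\left(9,-65 \right)}} = \frac{75 + 4454}{4134 - \frac{284}{7}} = \frac{4529}{\frac{28654}{7}} = 4529 \cdot \frac{7}{28654} = \frac{31703}{28654}$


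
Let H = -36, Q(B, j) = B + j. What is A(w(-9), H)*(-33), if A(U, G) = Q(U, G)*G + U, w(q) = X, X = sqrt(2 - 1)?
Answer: -41613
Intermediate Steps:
X = 1 (X = sqrt(1) = 1)
w(q) = 1
A(U, G) = U + G*(G + U) (A(U, G) = (U + G)*G + U = (G + U)*G + U = G*(G + U) + U = U + G*(G + U))
A(w(-9), H)*(-33) = (1 - 36*(-36 + 1))*(-33) = (1 - 36*(-35))*(-33) = (1 + 1260)*(-33) = 1261*(-33) = -41613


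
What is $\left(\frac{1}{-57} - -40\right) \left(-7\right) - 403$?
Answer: $- \frac{38924}{57} \approx -682.88$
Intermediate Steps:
$\left(\frac{1}{-57} - -40\right) \left(-7\right) - 403 = \left(- \frac{1}{57} + 40\right) \left(-7\right) - 403 = \frac{2279}{57} \left(-7\right) - 403 = - \frac{15953}{57} - 403 = - \frac{38924}{57}$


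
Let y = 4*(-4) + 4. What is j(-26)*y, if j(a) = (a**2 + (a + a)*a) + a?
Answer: -24024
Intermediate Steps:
j(a) = a + 3*a**2 (j(a) = (a**2 + (2*a)*a) + a = (a**2 + 2*a**2) + a = 3*a**2 + a = a + 3*a**2)
y = -12 (y = -16 + 4 = -12)
j(-26)*y = -26*(1 + 3*(-26))*(-12) = -26*(1 - 78)*(-12) = -26*(-77)*(-12) = 2002*(-12) = -24024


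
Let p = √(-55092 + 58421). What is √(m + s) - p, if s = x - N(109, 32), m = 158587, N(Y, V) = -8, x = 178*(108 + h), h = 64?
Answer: √189211 - √3329 ≈ 377.29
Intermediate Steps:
x = 30616 (x = 178*(108 + 64) = 178*172 = 30616)
s = 30624 (s = 30616 - 1*(-8) = 30616 + 8 = 30624)
p = √3329 ≈ 57.698
√(m + s) - p = √(158587 + 30624) - √3329 = √189211 - √3329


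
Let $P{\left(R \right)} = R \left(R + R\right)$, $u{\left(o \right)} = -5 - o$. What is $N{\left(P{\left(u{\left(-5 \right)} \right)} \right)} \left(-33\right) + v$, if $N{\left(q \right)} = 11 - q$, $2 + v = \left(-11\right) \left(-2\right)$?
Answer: $-343$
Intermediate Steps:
$v = 20$ ($v = -2 - -22 = -2 + 22 = 20$)
$P{\left(R \right)} = 2 R^{2}$ ($P{\left(R \right)} = R 2 R = 2 R^{2}$)
$N{\left(P{\left(u{\left(-5 \right)} \right)} \right)} \left(-33\right) + v = \left(11 - 2 \left(-5 - -5\right)^{2}\right) \left(-33\right) + 20 = \left(11 - 2 \left(-5 + 5\right)^{2}\right) \left(-33\right) + 20 = \left(11 - 2 \cdot 0^{2}\right) \left(-33\right) + 20 = \left(11 - 2 \cdot 0\right) \left(-33\right) + 20 = \left(11 - 0\right) \left(-33\right) + 20 = \left(11 + 0\right) \left(-33\right) + 20 = 11 \left(-33\right) + 20 = -363 + 20 = -343$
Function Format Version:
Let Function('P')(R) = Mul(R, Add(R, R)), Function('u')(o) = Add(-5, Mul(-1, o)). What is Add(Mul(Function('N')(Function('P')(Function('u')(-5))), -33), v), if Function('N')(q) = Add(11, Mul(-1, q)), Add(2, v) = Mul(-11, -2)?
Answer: -343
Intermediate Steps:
v = 20 (v = Add(-2, Mul(-11, -2)) = Add(-2, 22) = 20)
Function('P')(R) = Mul(2, Pow(R, 2)) (Function('P')(R) = Mul(R, Mul(2, R)) = Mul(2, Pow(R, 2)))
Add(Mul(Function('N')(Function('P')(Function('u')(-5))), -33), v) = Add(Mul(Add(11, Mul(-1, Mul(2, Pow(Add(-5, Mul(-1, -5)), 2)))), -33), 20) = Add(Mul(Add(11, Mul(-1, Mul(2, Pow(Add(-5, 5), 2)))), -33), 20) = Add(Mul(Add(11, Mul(-1, Mul(2, Pow(0, 2)))), -33), 20) = Add(Mul(Add(11, Mul(-1, Mul(2, 0))), -33), 20) = Add(Mul(Add(11, Mul(-1, 0)), -33), 20) = Add(Mul(Add(11, 0), -33), 20) = Add(Mul(11, -33), 20) = Add(-363, 20) = -343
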